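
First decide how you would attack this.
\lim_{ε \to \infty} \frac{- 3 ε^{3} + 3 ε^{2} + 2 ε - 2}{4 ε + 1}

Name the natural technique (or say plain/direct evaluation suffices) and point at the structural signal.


Method: dominant-term comparison — as ε grows, only the highest-degree terms matter — compare leading terms and read the limit off. Viewed as a single quotient this is an ∞/∞ form — an at-infinity application of l'Hôpital's rule would also resolve it; comparing leading growth reads the answer without differentiating.


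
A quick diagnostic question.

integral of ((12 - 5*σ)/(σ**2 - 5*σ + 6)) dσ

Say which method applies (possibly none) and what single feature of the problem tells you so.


Verdict: partial fractions — the bottom factors while the top stays lower-degree — split into simple fractions and integrate piece by piece.


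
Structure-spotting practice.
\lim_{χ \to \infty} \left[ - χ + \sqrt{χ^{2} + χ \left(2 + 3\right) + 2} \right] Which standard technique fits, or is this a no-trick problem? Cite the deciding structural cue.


Verdict: conjugate multiplication — an infinity-minus-infinity difference with a surviving radical — multiply by the conjugate to cancel the divergence.


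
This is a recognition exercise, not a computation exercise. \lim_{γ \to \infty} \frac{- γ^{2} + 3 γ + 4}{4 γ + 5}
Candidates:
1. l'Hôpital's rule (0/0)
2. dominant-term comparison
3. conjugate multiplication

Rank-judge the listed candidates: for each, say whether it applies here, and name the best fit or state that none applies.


Diagnosis: dominant-term comparison — growth-rate triage: the leading powers of γ decide the limit, everything else is noise.
- l'Hôpital's rule (0/0): no 0/0 form appears: written as one quotient, top and bottom both grow without bound, and the ratio is decided by their leading terms.
- dominant-term comparison: a fit — the right tool for this form.
- conjugate multiplication — rationalization has no target — no divergent radical difference appears.


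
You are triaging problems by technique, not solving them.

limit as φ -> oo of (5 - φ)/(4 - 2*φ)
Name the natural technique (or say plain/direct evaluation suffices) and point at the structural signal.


Method: dominant-term comparison — growth-rate triage: the leading powers of φ decide the limit, everything else is noise. Differentiating the expression as a single quotient would eventually settle it as well; matching dominant growth settles it immediately.


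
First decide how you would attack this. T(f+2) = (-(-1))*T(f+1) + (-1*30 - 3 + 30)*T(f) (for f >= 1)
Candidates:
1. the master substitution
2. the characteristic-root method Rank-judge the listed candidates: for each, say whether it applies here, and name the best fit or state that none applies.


Verdict: the characteristic-root method — the recurrence is linear and homogeneous with constant coefficients, so the ansatz r^f turns it into a polynomial equation for r.
- the master substitution — the recursive argument is a shift of the index, not a fixed fraction of it.
- the characteristic-root method — applies; the problem has the shape this method handles.


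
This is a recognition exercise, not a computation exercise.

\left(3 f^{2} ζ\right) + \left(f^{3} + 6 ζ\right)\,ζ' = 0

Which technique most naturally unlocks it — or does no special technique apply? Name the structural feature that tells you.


Best approach: the exact-equation method — 3 f^{2} ζ and f^{3} + 6 ζ pass the exactness check on the nose, so no integrating factor in f or ζ is needed at all.


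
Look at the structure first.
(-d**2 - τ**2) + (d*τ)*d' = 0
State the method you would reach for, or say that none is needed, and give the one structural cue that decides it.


Verdict: the homogeneous substitution — the slope is degree-zero homogeneous: the ratio substitution v = d/τ collapses it. This doubles as a Bernoulli equation in the unknown as written; the homogeneous route needs no setup at all.


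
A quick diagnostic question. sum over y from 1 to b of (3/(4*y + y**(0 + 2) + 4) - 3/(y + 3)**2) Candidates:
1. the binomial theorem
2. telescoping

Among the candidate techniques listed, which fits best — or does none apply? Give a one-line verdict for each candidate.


Best approach: telescoping — spot the paired structure — each term adds 3/(4*y + y**(0 + 2) + 4) and subtracts its successor value, which the next term restores: the definition of a telescoping chain.
- the binomial theorem: the terms lack the binomial-coefficient-weighted complementary-power pattern of an expansion.
- telescoping — yes — fits the structure here.


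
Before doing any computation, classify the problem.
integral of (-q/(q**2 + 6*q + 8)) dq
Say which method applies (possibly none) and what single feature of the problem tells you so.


Verdict: partial fractions — q**2 + 6*q + 8 splits into linear pieces, so the quotient is a sum of simple fractions — decompose before integrating.


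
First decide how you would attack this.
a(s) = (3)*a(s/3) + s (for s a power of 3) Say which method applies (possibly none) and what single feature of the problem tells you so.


Best approach: the master substitution — the recursive call is at index s/3 rather than a shift, a divide-and-conquer shape — substituting s = 3^m linearizes it.


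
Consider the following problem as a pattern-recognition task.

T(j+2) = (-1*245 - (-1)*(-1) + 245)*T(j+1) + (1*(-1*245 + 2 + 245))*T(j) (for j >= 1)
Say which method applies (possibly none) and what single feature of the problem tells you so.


Method: the characteristic-root method — constant coefficients and linearity mean the ansatz r^j reduces it to solving the characteristic polynomial.


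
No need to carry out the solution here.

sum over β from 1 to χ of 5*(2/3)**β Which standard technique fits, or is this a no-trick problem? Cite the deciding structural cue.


Technique: the geometric series formula — each term is 2/3 times the previous one, so the geometric-series formula applies directly.


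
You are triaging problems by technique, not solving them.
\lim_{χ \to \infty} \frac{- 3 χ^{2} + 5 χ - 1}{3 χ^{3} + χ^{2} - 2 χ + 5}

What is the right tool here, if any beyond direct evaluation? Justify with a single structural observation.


Technique: dominant-term comparison — as χ grows, only the highest-degree terms matter — compare leading terms and read the limit off. l'Hôpital's at-infinity variant applies to the expression viewed as a single quotient; the leading-term comparison is the direct route.


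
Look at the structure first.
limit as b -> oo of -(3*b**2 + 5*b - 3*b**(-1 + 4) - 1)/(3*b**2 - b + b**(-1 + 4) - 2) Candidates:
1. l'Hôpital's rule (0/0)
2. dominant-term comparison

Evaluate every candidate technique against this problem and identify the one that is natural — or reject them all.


Best approach: dominant-term comparison — divide through by the highest power of b; every lower-order term dies and the dominant terms decide the limit.
- l'Hôpital's rule (0/0) — viewed as a single quotient this runs to ∞/∞, not the 0/0 clash this candidate addresses; an at-infinity variant of the rule would resolve it, but comparing leading growth reads the answer without differentiating.
- dominant-term comparison: yes — fits the structure here.


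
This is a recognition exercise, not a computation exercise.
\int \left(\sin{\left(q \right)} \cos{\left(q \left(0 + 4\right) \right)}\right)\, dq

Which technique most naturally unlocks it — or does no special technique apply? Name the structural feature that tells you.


Technique: a trigonometric identity — the identity turns \sin{\left(q \right)} \cos{\left(q \left(0 + 4\right) \right)} into two lone cosines/sines, each trivially integrable.


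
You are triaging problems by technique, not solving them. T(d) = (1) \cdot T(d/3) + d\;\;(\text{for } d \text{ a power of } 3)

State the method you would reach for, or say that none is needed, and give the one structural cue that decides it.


Verdict: the master substitution — treat m = log base 3 of d as the new clock: one recursion step advances m by one while d scales by 3.


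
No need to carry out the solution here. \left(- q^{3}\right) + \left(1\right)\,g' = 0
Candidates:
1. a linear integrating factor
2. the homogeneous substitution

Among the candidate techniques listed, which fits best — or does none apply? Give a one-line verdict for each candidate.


Technique: no special technique — solved for the derivative, no g appears — this is antidifferentiation in q wearing ODE clothing.
- a linear integrating factor: with the unknown absent the integrating factor is a formality; direct integration is the working structure.
- the homogeneous substitution — solved for the derivative, the right side changes under joint scaling of the two variables.


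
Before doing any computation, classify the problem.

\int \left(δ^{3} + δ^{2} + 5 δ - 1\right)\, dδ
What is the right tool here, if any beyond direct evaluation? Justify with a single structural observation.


Best approach: no special technique — every term is a constant multiple of a power of δ; term-wise power-rule integration needs no preliminary transformation.


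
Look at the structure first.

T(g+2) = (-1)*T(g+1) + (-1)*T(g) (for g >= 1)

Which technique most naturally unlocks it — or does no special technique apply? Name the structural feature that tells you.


Method: the characteristic-root method — the recurrence is linear and homogeneous with constant coefficients, so the ansatz r^g turns it into a polynomial equation for r.


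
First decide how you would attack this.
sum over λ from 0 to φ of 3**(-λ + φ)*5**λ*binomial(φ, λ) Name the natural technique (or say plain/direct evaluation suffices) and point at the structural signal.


Verdict: the binomial theorem — the binomial coefficients weight matched powers of 5 and 3, which is exactly the expansion of a binomial power.


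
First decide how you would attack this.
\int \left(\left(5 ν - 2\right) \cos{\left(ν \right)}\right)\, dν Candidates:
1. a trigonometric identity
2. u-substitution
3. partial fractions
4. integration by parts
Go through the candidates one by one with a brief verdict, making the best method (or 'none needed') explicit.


Verdict: integration by parts — a polynomial factor 5 ν - 2 multiplies \cos{\left(ν \right)}; differentiating 5 ν - 2 lowers its degree while \cos{\left(ν \right)} integrates cleanly, so parts wins.
- a trigonometric identity — no even trigonometric power and no product of distinct frequencies to rewrite.
- u-substitution: no subexpression of the integrand pairs with its own derivative as a factor — individual terms may offer their own substitutions, but any change of variable covering the whole integral would have to be constructed from outside the expression.
- partial fractions — there is no rational-function structure to decompose.
- integration by parts: applicable, and directly so.


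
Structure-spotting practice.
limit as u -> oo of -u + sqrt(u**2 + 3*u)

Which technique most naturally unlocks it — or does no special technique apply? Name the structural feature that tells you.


Method: conjugate multiplication — two divergent pieces with a minus sign between them and a radical in the mix: rationalize sqrt(u**2 + 3*u) - u before any limit law applies.


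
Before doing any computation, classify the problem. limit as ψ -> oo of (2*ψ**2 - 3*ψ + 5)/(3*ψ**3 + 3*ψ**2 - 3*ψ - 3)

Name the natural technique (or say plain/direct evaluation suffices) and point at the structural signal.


Verdict: dominant-term comparison — growth-rate triage: the leading powers of ψ decide the limit, everything else is noise. Differentiating the expression as a single quotient would eventually settle it as well; matching dominant growth settles it immediately.


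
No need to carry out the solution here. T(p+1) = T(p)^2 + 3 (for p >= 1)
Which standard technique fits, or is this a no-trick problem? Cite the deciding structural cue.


Technique: no special technique — once the recursion is nonlinear, characteristic roots, master substitutions, and summation factors are all off the table.


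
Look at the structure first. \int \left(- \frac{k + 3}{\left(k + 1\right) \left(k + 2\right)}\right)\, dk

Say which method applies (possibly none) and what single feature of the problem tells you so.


Method: partial fractions — the bottom factors while the top stays lower-degree — split into simple fractions and integrate piece by piece.


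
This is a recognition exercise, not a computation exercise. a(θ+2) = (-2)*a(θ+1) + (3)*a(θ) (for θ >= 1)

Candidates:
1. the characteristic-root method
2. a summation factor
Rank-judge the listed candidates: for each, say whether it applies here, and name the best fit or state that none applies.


Method: the characteristic-root method — this is the constant-coefficient homogeneous case — the whole solution in θ reduces to a polynomial's roots.
- the characteristic-root method: yes — fits the structure here.
- a summation factor: the recurrence reaches back more than one step, outside the first-order family a summation factor normalizes.


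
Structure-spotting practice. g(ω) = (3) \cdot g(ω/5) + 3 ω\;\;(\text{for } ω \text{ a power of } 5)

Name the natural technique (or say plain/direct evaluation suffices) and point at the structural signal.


Best approach: the master substitution — treat m = log base 5 of ω as the new clock: one recursion step advances m by one while ω scales by 5.


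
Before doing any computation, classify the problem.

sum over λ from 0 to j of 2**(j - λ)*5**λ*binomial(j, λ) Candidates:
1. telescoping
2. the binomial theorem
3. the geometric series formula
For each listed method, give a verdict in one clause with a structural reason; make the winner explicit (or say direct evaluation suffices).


Verdict: the binomial theorem — the binomial coefficients weight matched powers of 5 and 2, which is exactly the expansion of a binomial power.
- telescoping: as presented, consecutive terms share no shifted copy to cancel against — no rewrite is on display to change that.
- the binomial theorem — yes — fits the structure here.
- the geometric series formula — dividing successive terms gives an index-dependent quantity, not a constant.


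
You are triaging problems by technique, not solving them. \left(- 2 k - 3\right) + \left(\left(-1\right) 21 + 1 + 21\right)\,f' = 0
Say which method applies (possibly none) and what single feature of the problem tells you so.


Technique: no special technique — solved for the derivative, no f appears — this is antidifferentiation in k wearing ODE clothing.


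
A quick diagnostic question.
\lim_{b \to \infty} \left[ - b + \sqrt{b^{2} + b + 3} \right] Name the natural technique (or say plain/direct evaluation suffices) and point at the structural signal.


Verdict: conjugate multiplication — two divergent pieces with a minus sign between them and a radical in the mix: rationalize \sqrt{b^{2} + b + 3} - b before any limit law applies.


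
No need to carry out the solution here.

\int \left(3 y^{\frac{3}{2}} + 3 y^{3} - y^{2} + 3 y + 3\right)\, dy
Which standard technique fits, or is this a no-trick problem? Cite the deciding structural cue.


Method: no special technique — the integrand is a sum of constant multiples of powers of y — integrate term by term.


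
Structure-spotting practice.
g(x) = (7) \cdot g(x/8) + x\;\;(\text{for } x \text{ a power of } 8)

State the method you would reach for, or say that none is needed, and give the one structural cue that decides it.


Best approach: the master substitution — the argument contracts 8-fold per step: reindex x exponentially and solve the linear recurrence in the new index.


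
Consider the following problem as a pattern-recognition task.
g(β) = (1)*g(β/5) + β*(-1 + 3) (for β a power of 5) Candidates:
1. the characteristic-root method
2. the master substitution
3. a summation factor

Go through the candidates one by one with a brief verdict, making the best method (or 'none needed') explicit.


Best approach: the master substitution — the argument shrinks by the factor 5, so measure the index on a logarithmic scale and the recursion becomes a shift.
- the characteristic-root method: the recursion divides its index rather than shifting it — outside the constant-shift family the root method covers.
- the master substitution — applies; the problem has the shape this method handles.
- a summation factor: a divided-index call is outside the fixed-shift first-order family a summation factor normalizes.


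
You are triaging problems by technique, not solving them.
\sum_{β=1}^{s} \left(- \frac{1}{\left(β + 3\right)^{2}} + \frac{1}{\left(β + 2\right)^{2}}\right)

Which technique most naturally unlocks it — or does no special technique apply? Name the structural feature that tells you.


Diagnosis: telescoping — this sum is a zipper: each term contributes \frac{1}{\left(β + 2\right)^{2}} and removes the next index's value, which the following term puts back, closing term by term.


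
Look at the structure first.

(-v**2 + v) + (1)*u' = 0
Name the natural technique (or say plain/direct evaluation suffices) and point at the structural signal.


Verdict: no special technique — the slope is a function of v alone, so integrate both sides directly.


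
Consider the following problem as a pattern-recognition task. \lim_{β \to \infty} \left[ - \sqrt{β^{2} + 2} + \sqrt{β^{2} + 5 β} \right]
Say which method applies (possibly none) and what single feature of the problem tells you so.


Technique: conjugate multiplication — both pieces blow up but their difference is finite; the conjugate trick rationalizes \sqrt{β^{2} + 5 β} - \sqrt{β^{2} + 2}.


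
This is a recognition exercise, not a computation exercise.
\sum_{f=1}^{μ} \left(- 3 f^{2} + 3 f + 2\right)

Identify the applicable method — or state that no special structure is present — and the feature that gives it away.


Diagnosis: no special technique — recognize the absence of structure: constant-multiple powers of f summed plainly, no special method required.


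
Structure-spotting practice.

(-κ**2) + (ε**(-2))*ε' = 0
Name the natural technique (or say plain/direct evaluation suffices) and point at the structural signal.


Method: separation of variables — solved for the derivative, the right side splits multiplicatively into a function of each variable alone — divide and integrate each side. One could also solve this as an exact equation; with each coefficient in its own variable, separating is the same work with fewer steps.


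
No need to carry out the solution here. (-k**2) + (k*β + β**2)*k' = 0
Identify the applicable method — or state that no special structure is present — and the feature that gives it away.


Technique: the homogeneous substitution — solved for the derivative, the right side is unchanged under scaling β and k together — it depends only on the ratio k/β, so substitute a single ratio variable. This can also be massaged into Bernoulli form (the roles of the variables may need exchanging); the homogeneous substitution avoids that setup.


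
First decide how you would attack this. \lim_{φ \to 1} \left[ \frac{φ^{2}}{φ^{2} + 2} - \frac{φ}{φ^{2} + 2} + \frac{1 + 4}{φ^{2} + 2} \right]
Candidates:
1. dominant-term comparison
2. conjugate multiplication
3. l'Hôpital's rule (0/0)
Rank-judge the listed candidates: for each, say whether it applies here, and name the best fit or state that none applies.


Technique: no special technique — no zero denominators, no indeterminate clash at 1 — substitute and read off the value.
- dominant-term comparison: leading-power comparison does not apply to this form.
- conjugate multiplication: no difference of divergent radicals appears, so rationalizing has nothing to cancel.
- l'Hôpital's rule (0/0) — substituting the point gives a finite value outright — there is no indeterminate clash to repair.


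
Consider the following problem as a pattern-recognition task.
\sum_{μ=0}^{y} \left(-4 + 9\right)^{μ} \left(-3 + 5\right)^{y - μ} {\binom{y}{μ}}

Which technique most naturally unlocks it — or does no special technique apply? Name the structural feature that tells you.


Technique: the binomial theorem — the binomial coefficients weight matched powers of 5 and (-3 + 5), which is exactly the expansion of a binomial power.


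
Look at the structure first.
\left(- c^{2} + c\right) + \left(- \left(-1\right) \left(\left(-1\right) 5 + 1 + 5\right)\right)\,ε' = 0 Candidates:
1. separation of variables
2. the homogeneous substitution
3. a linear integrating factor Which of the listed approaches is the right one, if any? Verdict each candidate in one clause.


Verdict: no special technique — solved for the derivative, ε never appears on the right — this is a direct integration in c, not a differential-equations problem at heart.
- separation of variables: with no unknown in the slope, separating variables is a formality — the equation integrates directly.
- the homogeneous substitution — the ratio of the variables does not determine the slope.
- a linear integrating factor: the linear template holds only trivially here (the unknown is absent, so the coefficient is zero) — the method is not the natural label.


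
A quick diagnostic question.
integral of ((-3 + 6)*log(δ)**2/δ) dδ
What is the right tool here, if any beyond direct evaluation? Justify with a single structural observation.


Diagnosis: u-substitution — collected, the integrand has one factor that is, up to a constant, the derivative of an inner expression the rest depends on — substitute for that inner expression.


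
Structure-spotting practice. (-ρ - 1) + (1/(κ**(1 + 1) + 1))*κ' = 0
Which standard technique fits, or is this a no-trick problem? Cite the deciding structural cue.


Diagnosis: separation of variables — separating collects all κ-dependence with the derivative and leaves all ρ-dependence opposite: variables separate. One could also solve this as an exact equation; with each coefficient in its own variable, separating is the same work with fewer steps.


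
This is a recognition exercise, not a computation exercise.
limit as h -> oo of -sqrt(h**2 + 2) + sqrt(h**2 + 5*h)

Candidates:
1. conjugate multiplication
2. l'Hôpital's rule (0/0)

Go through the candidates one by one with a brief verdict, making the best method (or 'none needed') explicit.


Method: conjugate multiplication — the difference sqrt(h**2 + 5*h) - sqrt(h**2 + 2) is an ∞ − ∞ stalemate; its conjugate partner breaks the tie.
- conjugate multiplication — applies; the problem has the shape this method handles.
- l'Hôpital's rule (0/0): no quotient structure at all: the clash is ∞ minus ∞, which rationalizing converts into a tractable ratio.


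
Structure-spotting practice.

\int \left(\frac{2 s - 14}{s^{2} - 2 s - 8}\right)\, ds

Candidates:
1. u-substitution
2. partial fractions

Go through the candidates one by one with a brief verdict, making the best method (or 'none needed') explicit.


Method: partial fractions — once s^{2} - 2 s - 8 is factored, each root contributes a simple-fraction term; integrate them one at a time.
- u-substitution — no subexpression of the integrand serves as a whole-integral substitution inner — individual terms may offer their own, but none carries its derivative as a factor of the full integrand; a working change of variable would have to be constructed from outside the expression.
- partial fractions — a fit — the right tool for this form.


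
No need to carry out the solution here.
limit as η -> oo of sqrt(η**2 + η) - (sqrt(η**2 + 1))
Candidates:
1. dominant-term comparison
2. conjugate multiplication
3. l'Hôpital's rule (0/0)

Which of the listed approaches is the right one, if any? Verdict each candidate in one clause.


Method: conjugate multiplication — divergence minus divergence hides a finite answer — expose it by pairing sqrt(η**2 + η) - sqrt(η**2 + 1) with its conjugate.
- dominant-term comparison: this limit is not decided by comparing leading-term growth at infinity.
- conjugate multiplication: yes — fits the structure here.
- l'Hôpital's rule (0/0): the expression is a difference driving to ∞ − ∞, not a 0/0 quotient — there is no ratio for the rule to differentiate.


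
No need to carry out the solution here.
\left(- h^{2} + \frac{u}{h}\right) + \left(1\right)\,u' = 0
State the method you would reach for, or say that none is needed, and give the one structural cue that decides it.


Technique: a linear integrating factor — the unknown enters only to the first power against a nonzero forcing term — the integrating-factor template applies directly.


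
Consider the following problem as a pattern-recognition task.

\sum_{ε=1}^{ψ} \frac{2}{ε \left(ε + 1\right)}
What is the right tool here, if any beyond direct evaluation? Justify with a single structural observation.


Verdict: telescoping — split \frac{2}{ε \left(ε + 1\right)} by partial fractions and the pieces are one function at shifted arguments — interior terms cancel.


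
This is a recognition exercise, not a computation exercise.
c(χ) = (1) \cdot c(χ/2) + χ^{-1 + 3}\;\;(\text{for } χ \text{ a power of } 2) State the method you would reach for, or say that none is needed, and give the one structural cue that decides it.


Method: the master substitution — the argument shrinks by the factor 2, so measure the index on a logarithmic scale and the recursion becomes a shift.


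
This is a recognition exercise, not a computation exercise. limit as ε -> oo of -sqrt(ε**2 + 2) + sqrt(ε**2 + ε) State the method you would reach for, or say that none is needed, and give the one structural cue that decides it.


Verdict: conjugate multiplication — divergence minus divergence hides a finite answer — expose it by pairing sqrt(ε**2 + ε) - sqrt(ε**2 + 2) with its conjugate.


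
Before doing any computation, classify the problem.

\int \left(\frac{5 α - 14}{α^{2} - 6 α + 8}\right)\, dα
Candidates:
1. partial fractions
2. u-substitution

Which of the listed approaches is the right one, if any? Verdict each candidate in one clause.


Method: partial fractions — the denominator α^{2} - 6 α + 8 factors, so the quotient decomposes into elementary partial fractions term by term.
- partial fractions — applies; the problem has the shape this method handles.
- u-substitution: no subexpression of the integrand serves as a whole-integral substitution inner — individual terms may offer their own, but none carries its derivative as a factor of the full integrand; a working change of variable would have to be constructed from outside the expression.


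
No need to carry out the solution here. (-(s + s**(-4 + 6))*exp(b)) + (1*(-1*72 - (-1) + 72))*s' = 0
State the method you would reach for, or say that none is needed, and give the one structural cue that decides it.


Diagnosis: separation of variables — all dependence on the two variables factors apart, the defining separable shape. A Bernoulli rewrite would carry it as the equation stands — separating the variables needs no rearrangement either.


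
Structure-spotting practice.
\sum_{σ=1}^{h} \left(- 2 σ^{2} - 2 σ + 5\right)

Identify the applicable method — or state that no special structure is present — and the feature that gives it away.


Technique: no special technique — the summand is a plain polynomial in σ (expanding first if it arrives factored); standard power-sum formulas evaluate it term by term.


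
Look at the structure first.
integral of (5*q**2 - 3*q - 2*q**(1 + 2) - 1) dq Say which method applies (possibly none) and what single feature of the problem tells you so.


Diagnosis: no special technique — scan for structure and find none: constant multiples of powers of q, integrate directly.


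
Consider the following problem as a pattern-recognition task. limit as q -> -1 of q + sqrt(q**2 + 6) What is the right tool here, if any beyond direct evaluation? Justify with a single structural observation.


Best approach: no special technique — the expression is continuous at the evaluation point — substitute directly; no indeterminate form appears.


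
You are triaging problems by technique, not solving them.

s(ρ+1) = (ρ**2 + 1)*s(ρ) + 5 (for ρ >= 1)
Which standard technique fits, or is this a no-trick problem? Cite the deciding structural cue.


Verdict: a summation factor — normalize by the running product of ρ**2 + 1: the left side becomes a difference, and differences sum.


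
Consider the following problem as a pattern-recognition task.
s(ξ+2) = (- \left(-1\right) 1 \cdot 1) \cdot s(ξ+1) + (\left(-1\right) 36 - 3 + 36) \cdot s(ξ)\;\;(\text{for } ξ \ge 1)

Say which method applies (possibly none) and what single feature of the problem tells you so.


Method: the characteristic-root method — fixed numeric weights on consecutive terms and no forcing term added: the root method in its home territory.


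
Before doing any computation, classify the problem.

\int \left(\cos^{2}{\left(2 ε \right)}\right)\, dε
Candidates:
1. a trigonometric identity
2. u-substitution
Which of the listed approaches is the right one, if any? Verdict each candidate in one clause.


Verdict: a trigonometric identity — an even power like \cos^{2}{\left(2 ε \right)} flattens under the half-angle identity into first-degree cosines you can integrate directly.
- a trigonometric identity — applies; the problem has the shape this method handles.
- u-substitution: no subexpression of the integrand serves as a whole-integral substitution inner — individual terms may offer their own, but none carries its derivative as a factor of the full integrand; a working change of variable would have to be constructed from outside the expression.


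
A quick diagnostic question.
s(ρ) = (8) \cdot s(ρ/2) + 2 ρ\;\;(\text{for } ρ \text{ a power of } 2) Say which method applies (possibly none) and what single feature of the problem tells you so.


Best approach: the master substitution — the argument contracts 2-fold per step: reindex ρ exponentially and solve the linear recurrence in the new index.


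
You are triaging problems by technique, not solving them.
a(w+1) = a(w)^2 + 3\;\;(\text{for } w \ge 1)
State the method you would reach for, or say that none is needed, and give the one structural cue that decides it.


Best approach: no special technique — the update rule curves (it is not linear in the unknown sequence), so no superposition-based closed form attaches — iterate or study it directly.


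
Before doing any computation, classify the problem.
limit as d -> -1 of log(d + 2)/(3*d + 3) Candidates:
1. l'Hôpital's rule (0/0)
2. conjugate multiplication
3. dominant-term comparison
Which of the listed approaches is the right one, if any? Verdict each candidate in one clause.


Technique: l'Hôpital's rule (0/0) — the 0/0 form at -1 is the signature situation for l'Hôpital's rule. Known elementary limits would finish this too — the rule just bypasses the case analysis.
- l'Hôpital's rule (0/0): applicable, and directly so.
- conjugate multiplication — no difference of divergent radicals appears, so rationalizing has nothing to cancel.
- dominant-term comparison: no dominant-degree comparison decides it.


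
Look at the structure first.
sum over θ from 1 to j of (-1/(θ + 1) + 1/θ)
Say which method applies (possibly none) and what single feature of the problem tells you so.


Verdict: telescoping — a difference of consecutive values of one function (1/θ at one index and the next) — telescoping by construction.


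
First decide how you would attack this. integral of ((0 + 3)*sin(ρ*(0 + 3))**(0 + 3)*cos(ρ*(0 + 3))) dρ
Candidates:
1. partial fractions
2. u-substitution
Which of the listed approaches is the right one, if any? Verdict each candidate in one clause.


Verdict: u-substitution — collected, the integrand has one factor that is, up to a constant, the derivative of an inner expression the rest depends on — substitute for that inner expression.
- partial fractions: there is no rational-function structure to decompose.
- u-substitution — yes, a natural case for it.


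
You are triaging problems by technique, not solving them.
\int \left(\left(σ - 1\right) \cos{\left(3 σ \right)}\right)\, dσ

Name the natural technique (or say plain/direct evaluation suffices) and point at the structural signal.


Best approach: integration by parts — differentiate σ - 1, integrate \cos{\left(3 σ \right)}: each pass lowers the polynomial degree, so parts terminates.


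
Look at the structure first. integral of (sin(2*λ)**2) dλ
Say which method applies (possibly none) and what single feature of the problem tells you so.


Technique: a trigonometric identity — even powers like sin(2*λ)**2 never integrate directly; the half-angle identity lowers the degree first.


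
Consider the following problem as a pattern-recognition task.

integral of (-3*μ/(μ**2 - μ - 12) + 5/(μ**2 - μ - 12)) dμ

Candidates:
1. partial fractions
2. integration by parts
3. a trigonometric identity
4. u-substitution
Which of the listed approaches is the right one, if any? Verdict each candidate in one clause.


Verdict: partial fractions — with μ**2 - μ - 12 factorable and the degree on top strictly smaller, simple-fraction decomposition is immediate.
- partial fractions — applies; the problem has the shape this method handles.
- integration by parts: the nonconstant-polynomial-times-standard-kernel pattern (an exp, sine, cosine, or logarithm partner) is absent.
- a trigonometric identity — there is no trigonometric structure at all — the integrand carries no sine or cosine to rewrite.
- u-substitution — no subexpression of the integrand serves as a whole-integral substitution inner — individual terms may offer their own, but none carries its derivative as a factor of the full integrand; a working change of variable would have to be constructed from outside the expression.


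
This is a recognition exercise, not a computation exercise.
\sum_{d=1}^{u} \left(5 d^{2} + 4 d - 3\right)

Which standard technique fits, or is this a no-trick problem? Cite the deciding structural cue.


Best approach: no special technique — no ratio, no shift structure, no binomial pattern: sum the constant-multiple powers of d with known formulas.


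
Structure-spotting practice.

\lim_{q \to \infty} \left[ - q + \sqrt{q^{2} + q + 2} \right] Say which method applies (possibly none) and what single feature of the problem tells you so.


Method: conjugate multiplication — \sqrt{q^{2} + q + 2} and q both blow up, but their difference is tame once the conjugate rationalizes it.


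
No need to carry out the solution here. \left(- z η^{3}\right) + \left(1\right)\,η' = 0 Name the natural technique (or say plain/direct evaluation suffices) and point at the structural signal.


Best approach: separation of variables — solved for the derivative, the right side factors as z times η^{3} — all z-dependence separates from all η-dependence.


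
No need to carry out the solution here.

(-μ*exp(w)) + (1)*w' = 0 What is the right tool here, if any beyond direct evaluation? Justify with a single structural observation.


Best approach: separation of variables — one side of the product carries the independent variable, the other the unknown — the textbook separation shape.


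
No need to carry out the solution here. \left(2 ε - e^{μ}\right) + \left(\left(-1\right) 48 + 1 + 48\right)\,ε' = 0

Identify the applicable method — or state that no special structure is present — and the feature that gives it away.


Diagnosis: a linear integrating factor — first power of ε, nonzero forcing: the integrating-factor recipe applies verbatim with p = 2.


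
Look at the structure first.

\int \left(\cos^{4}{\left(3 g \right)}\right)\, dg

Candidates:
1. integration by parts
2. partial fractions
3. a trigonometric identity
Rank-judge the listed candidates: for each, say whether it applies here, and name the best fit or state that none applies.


Technique: a trigonometric identity — the even exponent on \cos^{4}{\left(3 g \right)} signals one move: rewrite via cos of the doubled angle.
- integration by parts: not the natural route: no polynomial-kernel product appears — a recursive parts reduction of the trigonometric product exists, but the identity rewrite is direct.
- partial fractions — there is no rational-function structure to decompose.
- a trigonometric identity: applies; the problem has the shape this method handles.


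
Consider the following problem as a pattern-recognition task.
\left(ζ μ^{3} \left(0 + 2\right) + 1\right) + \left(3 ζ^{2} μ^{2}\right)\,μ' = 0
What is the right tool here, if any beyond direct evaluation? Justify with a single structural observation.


Diagnosis: the exact-equation method — because the two cross partials coincide, the form is conservative as written — recover its potential in (ζ, μ).


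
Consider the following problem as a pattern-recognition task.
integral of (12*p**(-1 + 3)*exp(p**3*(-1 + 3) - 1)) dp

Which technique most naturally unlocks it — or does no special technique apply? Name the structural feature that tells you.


Technique: u-substitution — read it as f(p**3*(-1 + 3) - 1) times a constant multiple of d(p**3*(-1 + 3) - 1): one substitution, u = p**3*(-1 + 3) - 1, finishes it.


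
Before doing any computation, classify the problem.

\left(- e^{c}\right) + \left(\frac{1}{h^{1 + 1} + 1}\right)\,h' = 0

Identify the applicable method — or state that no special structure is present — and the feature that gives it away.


Method: separation of variables — all dependence on the two variables factors apart, the defining separable shape. The equation is exact as it stands too — a potential function exists — though separation reads the split structure directly.


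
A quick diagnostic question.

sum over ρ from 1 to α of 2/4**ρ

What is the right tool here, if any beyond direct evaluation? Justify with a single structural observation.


Best approach: the geometric series formula — consecutive terms stand in a fixed index-free ratio — the geometric sum formula closes it.


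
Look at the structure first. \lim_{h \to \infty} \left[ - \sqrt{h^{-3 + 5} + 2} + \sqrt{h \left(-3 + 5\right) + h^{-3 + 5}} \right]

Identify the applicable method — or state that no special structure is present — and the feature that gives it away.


Method: conjugate multiplication — an infinity-minus-infinity difference with a surviving radical — multiply by the conjugate to cancel the divergence.


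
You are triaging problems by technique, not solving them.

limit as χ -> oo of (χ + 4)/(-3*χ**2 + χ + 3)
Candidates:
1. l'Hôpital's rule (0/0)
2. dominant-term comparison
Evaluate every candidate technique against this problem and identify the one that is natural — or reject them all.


Technique: dominant-term comparison — divide by the highest power of χ present: lower-order terms vanish and the dominant ratio remains.
- l'Hôpital's rule (0/0): no 0/0 form appears: written as one quotient, top and bottom both grow without bound, and the ratio is decided by their leading terms.
- dominant-term comparison: yes, a natural case for it.


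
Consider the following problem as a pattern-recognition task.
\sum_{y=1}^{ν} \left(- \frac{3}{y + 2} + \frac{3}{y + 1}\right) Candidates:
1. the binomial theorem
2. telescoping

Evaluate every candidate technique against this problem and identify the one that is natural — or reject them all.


Best approach: telescoping — the generic term is a one-step difference of \frac{3}{y + 1}, so partial sums shortcut to endpoint evaluation.
- the binomial theorem: no binomial coefficients pair with matched powers.
- telescoping — a fit — the right tool for this form.
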